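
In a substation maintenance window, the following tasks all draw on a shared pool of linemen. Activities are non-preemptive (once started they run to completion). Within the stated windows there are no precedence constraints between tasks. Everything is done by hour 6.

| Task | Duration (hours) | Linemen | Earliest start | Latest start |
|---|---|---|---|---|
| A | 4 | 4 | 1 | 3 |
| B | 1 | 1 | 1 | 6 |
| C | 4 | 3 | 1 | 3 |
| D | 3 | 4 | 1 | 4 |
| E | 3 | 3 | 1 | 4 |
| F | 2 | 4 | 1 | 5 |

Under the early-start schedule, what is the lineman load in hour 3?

At early start, hour 3 has: A, C, D, E.
Demand: 4 + 3 + 4 + 3 = 14.

14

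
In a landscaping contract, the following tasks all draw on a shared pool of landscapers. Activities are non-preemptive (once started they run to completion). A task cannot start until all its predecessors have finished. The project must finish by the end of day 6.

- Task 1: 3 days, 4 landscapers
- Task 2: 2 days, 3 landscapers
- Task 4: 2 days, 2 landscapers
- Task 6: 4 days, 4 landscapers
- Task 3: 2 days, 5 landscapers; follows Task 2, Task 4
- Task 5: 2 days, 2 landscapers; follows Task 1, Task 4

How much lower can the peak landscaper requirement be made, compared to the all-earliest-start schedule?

Early-start peak: d1:13  d2:13  d3:13  d4:11  d5:2  d6:0 ⇒ 13.
Leveled (Task 1@1, Task 2@1, Task 4@1, Task 6@3, Task 3@4, Task 5@4): d1:9  d2:9  d3:8  d4:11  d5:11  d6:4 ⇒ 11.
Reduction 13 − 11 = 2.

2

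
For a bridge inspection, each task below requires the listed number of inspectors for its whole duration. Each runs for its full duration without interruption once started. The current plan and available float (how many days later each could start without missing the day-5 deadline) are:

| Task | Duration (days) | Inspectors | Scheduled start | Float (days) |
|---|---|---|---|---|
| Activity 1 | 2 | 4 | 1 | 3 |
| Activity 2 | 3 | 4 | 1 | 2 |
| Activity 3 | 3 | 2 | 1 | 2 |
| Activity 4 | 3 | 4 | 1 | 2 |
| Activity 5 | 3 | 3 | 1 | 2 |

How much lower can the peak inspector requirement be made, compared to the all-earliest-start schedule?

Early-start peak: d1:17  d2:17  d3:13  d4:0  d5:0 ⇒ 17.
Leveled (Activity 1@1, Activity 2@1, Activity 3@1, Activity 4@3, Activity 5@1): d1:13  d2:13  d3:13  d4:4  d5:4 ⇒ 13.
Reduction 17 − 13 = 4.

4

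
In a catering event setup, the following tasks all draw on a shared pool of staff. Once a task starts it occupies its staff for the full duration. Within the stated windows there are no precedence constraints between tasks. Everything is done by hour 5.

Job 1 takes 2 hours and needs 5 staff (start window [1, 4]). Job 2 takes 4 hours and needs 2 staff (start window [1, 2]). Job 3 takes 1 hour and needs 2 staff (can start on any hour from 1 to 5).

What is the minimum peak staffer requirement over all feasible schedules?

Early-start (Job 1@1, Job 2@1, Job 3@1) gives peak 9: h1:9  h2:7  h3:2  h4:2  h5:0.
Shift Job 3→3.
Schedule Job 1@1, Job 2@1, Job 3@3: h1:7  h2:7  h3:4  h4:2  h5:0 — peak 7.

7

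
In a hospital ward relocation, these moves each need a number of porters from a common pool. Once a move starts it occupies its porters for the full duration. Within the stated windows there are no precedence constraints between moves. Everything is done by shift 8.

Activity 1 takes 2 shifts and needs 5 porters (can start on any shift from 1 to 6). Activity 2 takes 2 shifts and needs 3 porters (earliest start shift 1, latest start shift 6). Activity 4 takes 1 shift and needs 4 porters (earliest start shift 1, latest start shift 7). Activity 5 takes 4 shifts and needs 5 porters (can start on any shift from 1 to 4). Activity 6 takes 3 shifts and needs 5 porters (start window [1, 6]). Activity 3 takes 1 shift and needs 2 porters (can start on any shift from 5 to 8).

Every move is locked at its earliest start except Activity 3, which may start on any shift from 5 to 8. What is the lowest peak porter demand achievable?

22

Activity 3@5: s1:22  s2:18  s3:10  s4:5  s5:2  s6:0  s7:0  s8:0 → peak 22
Activity 3@6: s1:22  s2:18  s3:10  s4:5  s5:0  s6:2  s7:0  s8:0 → peak 22
Activity 3@7: s1:22  s2:18  s3:10  s4:5  s5:0  s6:0  s7:2  s8:0 → peak 22
Activity 3@8: s1:22  s2:18  s3:10  s4:5  s5:0  s6:0  s7:0  s8:2 → peak 22
Best is Activity 3@5, peak 22.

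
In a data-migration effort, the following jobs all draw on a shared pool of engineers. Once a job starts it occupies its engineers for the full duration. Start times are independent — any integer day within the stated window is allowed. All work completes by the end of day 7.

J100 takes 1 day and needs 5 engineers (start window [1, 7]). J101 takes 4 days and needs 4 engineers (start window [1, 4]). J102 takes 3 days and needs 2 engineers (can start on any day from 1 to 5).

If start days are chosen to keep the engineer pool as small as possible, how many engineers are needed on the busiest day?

6

Early-start (J100@1, J101@1, J102@1) gives peak 11: d1:11  d2:6  d3:6  d4:4  d5:0  d6:0  d7:0.
Shift J101→2, J102→2.
Schedule J100@1, J101@2, J102@2: d1:5  d2:6  d3:6  d4:6  d5:4  d6:0  d7:0 — peak 6.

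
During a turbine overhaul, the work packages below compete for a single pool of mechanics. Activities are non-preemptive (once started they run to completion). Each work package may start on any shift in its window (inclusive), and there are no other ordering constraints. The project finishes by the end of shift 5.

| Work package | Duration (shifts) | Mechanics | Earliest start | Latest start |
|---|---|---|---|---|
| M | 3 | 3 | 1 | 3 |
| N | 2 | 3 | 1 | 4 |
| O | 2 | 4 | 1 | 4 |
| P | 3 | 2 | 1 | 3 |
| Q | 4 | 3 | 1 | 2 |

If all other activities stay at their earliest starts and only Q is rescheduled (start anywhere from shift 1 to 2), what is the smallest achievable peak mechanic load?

Q@1: s1:15  s2:15  s3:8  s4:3  s5:0 → peak 15
Q@2: s1:12  s2:15  s3:8  s4:3  s5:3 → peak 15
Best is Q@1, peak 15.

15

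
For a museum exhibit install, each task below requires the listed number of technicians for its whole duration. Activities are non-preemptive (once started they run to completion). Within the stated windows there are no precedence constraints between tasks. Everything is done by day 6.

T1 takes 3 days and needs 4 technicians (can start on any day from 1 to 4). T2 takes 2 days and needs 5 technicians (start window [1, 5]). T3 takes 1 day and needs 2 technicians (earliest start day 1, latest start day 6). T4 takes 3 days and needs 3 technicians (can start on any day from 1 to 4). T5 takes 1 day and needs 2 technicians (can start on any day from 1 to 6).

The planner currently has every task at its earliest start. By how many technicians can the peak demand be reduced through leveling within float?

9

Early-start peak: d1:16  d2:12  d3:7  d4:0  d5:0  d6:0 ⇒ 16.
Leveled (T1@1, T2@4, T3@4, T4@1, T5@5): d1:7  d2:7  d3:7  d4:7  d5:7  d6:0 ⇒ 7.
Reduction 16 − 7 = 9.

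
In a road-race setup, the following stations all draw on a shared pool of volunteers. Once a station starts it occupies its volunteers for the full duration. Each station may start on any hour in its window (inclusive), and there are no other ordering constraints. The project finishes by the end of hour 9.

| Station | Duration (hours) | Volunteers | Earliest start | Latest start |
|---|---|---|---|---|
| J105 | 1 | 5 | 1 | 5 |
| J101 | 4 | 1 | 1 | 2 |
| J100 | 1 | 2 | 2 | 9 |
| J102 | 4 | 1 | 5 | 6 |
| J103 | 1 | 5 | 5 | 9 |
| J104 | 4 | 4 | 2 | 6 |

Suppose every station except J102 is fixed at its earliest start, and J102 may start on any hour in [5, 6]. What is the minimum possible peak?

J102@5: h1:6  h2:7  h3:5  h4:5  h5:10  h6:1  h7:1  h8:1  h9:0 → peak 10
J102@6: h1:6  h2:7  h3:5  h4:5  h5:9  h6:1  h7:1  h8:1  h9:1 → peak 9
Best is J102@6, peak 9.

9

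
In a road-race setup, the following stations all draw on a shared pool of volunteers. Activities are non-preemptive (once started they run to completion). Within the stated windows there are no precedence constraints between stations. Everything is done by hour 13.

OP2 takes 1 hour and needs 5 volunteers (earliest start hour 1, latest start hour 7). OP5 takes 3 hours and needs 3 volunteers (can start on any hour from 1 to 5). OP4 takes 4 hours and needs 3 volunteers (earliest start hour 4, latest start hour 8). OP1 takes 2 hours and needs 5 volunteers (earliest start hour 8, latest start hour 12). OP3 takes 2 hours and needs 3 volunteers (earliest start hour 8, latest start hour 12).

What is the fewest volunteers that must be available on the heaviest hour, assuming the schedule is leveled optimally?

5

Early-start (OP2@1, OP5@1, OP4@4, OP1@8, OP3@8) gives peak 8: h1:8  h2:3  h3:3  h4:3  h5:3  h6:3  h7:3  h8:8  h9:8  h10:0  h11:0  h12:0  h13:0.
Shift OP5→2, OP4→5, OP1→9, OP3→11.
Schedule OP2@1, OP5@2, OP4@5, OP1@9, OP3@11: h1:5  h2:3  h3:3  h4:3  h5:3  h6:3  h7:3  h8:3  h9:5  h10:5  h11:3  h12:3  h13:0 — peak 5.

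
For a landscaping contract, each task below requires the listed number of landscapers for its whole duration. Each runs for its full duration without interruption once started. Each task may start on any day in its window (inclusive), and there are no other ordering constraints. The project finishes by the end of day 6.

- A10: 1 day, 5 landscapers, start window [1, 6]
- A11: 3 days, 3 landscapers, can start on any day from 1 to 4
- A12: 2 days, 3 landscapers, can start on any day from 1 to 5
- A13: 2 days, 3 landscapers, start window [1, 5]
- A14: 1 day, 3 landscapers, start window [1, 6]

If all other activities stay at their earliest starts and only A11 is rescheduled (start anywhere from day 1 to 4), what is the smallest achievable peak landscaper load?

14

A11@1: d1:17  d2:9  d3:3  d4:0  d5:0  d6:0 → peak 17
A11@2: d1:14  d2:9  d3:3  d4:3  d5:0  d6:0 → peak 14
A11@3: d1:14  d2:6  d3:3  d4:3  d5:3  d6:0 → peak 14
A11@4: d1:14  d2:6  d3:0  d4:3  d5:3  d6:3 → peak 14
Best is A11@2, peak 14.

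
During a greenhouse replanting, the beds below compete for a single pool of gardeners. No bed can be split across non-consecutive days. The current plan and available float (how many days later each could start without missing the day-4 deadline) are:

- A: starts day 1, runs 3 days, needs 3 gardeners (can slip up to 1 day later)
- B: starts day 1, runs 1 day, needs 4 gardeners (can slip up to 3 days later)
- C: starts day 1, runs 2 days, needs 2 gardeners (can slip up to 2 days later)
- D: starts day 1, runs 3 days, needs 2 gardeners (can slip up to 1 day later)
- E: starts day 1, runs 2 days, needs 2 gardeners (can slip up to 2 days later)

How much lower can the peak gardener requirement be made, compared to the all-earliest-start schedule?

Early-start peak: d1:13  d2:9  d3:5  d4:0 ⇒ 13.
Leveled (A@1, B@4, C@1, D@1, E@3): d1:7  d2:7  d3:7  d4:6 ⇒ 7.
Reduction 13 − 7 = 6.

6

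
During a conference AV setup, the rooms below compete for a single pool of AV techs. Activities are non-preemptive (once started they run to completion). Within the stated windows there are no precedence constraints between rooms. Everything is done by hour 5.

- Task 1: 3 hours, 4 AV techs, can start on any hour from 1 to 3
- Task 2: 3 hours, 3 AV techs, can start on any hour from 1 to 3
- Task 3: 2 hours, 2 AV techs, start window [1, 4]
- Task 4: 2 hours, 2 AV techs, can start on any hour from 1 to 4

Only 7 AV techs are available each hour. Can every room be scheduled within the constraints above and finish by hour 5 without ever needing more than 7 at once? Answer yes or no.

yes

Schedule Task 1@1, Task 2@1, Task 3@4, Task 4@4: h1:7  h2:7  h3:7  h4:4  h5:4 — peak 7 ≤ 7.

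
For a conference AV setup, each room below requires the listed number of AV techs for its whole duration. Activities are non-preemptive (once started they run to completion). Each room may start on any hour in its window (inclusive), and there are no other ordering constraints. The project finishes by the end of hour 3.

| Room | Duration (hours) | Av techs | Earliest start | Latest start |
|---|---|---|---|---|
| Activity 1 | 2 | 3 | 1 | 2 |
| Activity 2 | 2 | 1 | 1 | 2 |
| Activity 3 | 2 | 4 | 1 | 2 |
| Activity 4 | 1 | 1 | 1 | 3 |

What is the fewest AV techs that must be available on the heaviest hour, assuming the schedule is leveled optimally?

8

Early-start (Activity 1@1, Activity 2@1, Activity 3@1, Activity 4@1) gives peak 9: h1:9  h2:8  h3:0.
Shift Activity 4→3.
Schedule Activity 1@1, Activity 2@1, Activity 3@1, Activity 4@3: h1:8  h2:8  h3:1 — peak 8.
No arrangement of the 24 feasible schedules does better.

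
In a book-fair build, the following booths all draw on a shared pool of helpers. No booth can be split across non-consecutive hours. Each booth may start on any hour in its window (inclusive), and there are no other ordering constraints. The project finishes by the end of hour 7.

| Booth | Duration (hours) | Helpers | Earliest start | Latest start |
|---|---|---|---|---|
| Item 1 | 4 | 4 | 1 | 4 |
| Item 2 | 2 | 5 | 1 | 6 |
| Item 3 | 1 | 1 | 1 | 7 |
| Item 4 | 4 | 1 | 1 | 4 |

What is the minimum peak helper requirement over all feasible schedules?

Early-start (Item 1@1, Item 2@1, Item 3@1, Item 4@1) gives peak 11: h1:11  h2:10  h3:5  h4:5  h5:0  h6:0  h7:0.
Shift Item 2→5, Item 3→7.
Schedule Item 1@1, Item 2@5, Item 3@7, Item 4@1: h1:5  h2:5  h3:5  h4:5  h5:5  h6:5  h7:1 — peak 5.
Total helper-hours = 31 over 7 hours ⇒ peak ≥ ⌈31/7⌉ = 5, so 5 is optimal.

5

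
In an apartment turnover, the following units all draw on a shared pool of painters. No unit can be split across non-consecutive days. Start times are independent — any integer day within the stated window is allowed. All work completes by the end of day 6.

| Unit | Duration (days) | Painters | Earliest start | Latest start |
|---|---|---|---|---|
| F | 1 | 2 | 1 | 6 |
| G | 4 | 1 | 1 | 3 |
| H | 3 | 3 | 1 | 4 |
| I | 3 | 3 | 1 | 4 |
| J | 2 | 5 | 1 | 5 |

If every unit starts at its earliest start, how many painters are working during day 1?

14

At early start, day 1 has: F, G, H, I, J.
Demand: 2 + 1 + 3 + 3 + 5 = 14.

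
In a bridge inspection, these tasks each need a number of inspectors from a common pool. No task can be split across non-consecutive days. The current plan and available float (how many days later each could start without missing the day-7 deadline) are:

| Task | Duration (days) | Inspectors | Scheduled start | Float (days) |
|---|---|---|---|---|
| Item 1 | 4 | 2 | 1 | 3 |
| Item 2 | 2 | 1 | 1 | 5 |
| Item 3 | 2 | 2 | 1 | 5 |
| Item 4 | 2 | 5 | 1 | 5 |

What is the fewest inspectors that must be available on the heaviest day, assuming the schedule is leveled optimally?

Early-start (Item 1@1, Item 2@1, Item 3@1, Item 4@1) gives peak 10: d1:10  d2:10  d3:2  d4:2  d5:0  d6:0  d7:0.
Shift Item 4→5.
Schedule Item 1@1, Item 2@1, Item 3@1, Item 4@5: d1:5  d2:5  d3:2  d4:2  d5:5  d6:5  d7:0 — peak 5.

5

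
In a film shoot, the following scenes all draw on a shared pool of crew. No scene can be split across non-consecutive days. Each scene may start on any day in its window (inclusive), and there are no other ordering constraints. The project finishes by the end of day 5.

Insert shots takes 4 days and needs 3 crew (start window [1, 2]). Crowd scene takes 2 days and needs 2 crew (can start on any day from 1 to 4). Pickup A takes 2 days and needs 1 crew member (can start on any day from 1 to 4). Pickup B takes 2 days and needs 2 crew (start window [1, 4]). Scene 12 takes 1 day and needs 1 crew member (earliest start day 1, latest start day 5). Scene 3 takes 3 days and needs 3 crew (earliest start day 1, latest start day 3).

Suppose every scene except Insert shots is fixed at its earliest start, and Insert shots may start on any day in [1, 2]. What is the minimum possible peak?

11

Insert shots@1: d1:12  d2:11  d3:6  d4:3  d5:0 → peak 12
Insert shots@2: d1:9  d2:11  d3:6  d4:3  d5:3 → peak 11
Best is Insert shots@2, peak 11.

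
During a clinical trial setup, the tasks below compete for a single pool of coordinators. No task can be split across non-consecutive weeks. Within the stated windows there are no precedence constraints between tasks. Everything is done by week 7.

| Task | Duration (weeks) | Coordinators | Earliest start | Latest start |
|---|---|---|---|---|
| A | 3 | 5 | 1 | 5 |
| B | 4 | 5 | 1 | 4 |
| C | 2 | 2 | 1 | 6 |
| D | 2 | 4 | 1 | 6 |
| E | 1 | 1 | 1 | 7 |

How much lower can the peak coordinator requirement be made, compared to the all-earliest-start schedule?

8

Early-start peak: w1:17  w2:16  w3:10  w4:5  w5:0  w6:0  w7:0 ⇒ 17.
Leveled (A@1, B@4, C@1, D@3, E@1): w1:8  w2:7  w3:9  w4:9  w5:5  w6:5  w7:5 ⇒ 9.
Reduction 17 − 9 = 8.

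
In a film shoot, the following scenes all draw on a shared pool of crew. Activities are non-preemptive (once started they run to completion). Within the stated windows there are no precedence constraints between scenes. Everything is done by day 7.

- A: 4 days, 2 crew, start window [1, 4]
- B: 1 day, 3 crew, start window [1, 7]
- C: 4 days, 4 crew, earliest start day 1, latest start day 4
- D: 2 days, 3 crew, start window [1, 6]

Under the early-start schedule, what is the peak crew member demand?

Early-start schedule: A@1, B@1, C@1, D@1.
Load per day: day 1: 12, day 2: 9, day 3: 6, day 4: 6, day 5: 0, day 6: 0, day 7: 0.
Peak is 12.

12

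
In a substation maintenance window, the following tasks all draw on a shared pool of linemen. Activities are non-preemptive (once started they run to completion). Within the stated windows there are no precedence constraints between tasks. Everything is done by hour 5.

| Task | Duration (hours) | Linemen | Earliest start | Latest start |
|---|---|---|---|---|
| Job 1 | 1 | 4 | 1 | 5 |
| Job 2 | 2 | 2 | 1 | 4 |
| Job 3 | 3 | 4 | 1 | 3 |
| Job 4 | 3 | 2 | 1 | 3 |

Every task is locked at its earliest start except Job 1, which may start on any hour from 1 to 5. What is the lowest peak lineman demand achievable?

8

Job 1@1: h1:12  h2:8  h3:6  h4:0  h5:0 → peak 12
Job 1@2: h1:8  h2:12  h3:6  h4:0  h5:0 → peak 12
Job 1@3: h1:8  h2:8  h3:10  h4:0  h5:0 → peak 10
Job 1@4: h1:8  h2:8  h3:6  h4:4  h5:0 → peak 8
Job 1@5: h1:8  h2:8  h3:6  h4:0  h5:4 → peak 8
Best is Job 1@4, peak 8.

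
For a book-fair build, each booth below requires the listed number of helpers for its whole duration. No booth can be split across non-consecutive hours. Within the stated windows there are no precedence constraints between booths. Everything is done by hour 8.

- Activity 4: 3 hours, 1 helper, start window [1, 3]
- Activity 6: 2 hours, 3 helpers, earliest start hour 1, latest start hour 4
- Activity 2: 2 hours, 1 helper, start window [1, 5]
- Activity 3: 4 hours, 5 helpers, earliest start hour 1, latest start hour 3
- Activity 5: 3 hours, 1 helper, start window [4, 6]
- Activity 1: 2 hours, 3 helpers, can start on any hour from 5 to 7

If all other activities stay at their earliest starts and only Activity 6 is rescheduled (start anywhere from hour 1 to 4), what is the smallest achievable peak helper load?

9

Activity 6@1: h1:10  h2:10  h3:6  h4:6  h5:4  h6:4  h7:0  h8:0 → peak 10
Activity 6@2: h1:7  h2:10  h3:9  h4:6  h5:4  h6:4  h7:0  h8:0 → peak 10
Activity 6@3: h1:7  h2:7  h3:9  h4:9  h5:4  h6:4  h7:0  h8:0 → peak 9
Activity 6@4: h1:7  h2:7  h3:6  h4:9  h5:7  h6:4  h7:0  h8:0 → peak 9
Best is Activity 6@3, peak 9.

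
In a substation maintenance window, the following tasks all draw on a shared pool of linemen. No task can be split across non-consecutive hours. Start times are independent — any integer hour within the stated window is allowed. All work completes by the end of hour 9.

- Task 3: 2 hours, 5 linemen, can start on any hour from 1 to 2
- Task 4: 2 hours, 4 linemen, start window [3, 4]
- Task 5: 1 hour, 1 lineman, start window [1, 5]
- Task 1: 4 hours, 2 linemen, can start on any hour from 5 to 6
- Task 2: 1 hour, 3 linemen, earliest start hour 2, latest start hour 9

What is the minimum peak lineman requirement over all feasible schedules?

5

Early-start (Task 3@1, Task 4@3, Task 5@1, Task 1@5, Task 2@2) gives peak 8: h1:6  h2:8  h3:4  h4:4  h5:2  h6:2  h7:2  h8:2  h9:0.
Shift Task 5→3, Task 2→5.
Schedule Task 3@1, Task 4@3, Task 5@3, Task 1@5, Task 2@5: h1:5  h2:5  h3:5  h4:4  h5:5  h6:2  h7:2  h8:2  h9:0 — peak 5.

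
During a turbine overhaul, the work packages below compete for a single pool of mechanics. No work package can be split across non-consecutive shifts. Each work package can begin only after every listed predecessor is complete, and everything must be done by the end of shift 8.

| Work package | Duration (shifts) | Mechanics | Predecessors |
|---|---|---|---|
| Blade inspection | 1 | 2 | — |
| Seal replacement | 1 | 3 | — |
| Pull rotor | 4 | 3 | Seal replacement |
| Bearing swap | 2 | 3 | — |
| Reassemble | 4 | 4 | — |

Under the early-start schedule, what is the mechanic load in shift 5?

At early start, shift 5 has: Pull rotor.
Demand: 3 = 3.

3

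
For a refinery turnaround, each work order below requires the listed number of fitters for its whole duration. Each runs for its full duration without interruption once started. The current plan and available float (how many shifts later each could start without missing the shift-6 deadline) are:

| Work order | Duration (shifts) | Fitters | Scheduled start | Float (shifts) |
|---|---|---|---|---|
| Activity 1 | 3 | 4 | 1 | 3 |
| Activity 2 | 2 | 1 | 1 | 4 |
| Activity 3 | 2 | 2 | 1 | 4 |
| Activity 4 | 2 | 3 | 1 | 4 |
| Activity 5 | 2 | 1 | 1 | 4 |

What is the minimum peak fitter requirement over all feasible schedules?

Early-start (Activity 1@1, Activity 2@1, Activity 3@1, Activity 4@1, Activity 5@1) gives peak 11: s1:11  s2:11  s3:4  s4:0  s5:0  s6:0.
Shift Activity 3→4, Activity 4→5, Activity 5→3.
Schedule Activity 1@1, Activity 2@1, Activity 3@4, Activity 4@5, Activity 5@3: s1:5  s2:5  s3:5  s4:3  s5:5  s6:3 — peak 5.
Total fitter-shifts = 26 over 6 shifts ⇒ peak ≥ ⌈26/6⌉ = 5, so 5 is optimal.

5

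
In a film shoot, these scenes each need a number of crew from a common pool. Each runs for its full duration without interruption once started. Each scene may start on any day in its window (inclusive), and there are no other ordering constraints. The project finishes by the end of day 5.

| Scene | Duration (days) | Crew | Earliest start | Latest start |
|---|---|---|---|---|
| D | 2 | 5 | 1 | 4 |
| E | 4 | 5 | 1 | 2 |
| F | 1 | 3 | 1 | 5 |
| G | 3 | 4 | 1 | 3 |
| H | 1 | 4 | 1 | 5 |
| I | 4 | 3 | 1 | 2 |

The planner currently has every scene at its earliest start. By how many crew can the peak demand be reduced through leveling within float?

11

Early-start peak: d1:24  d2:17  d3:12  d4:8  d5:0 ⇒ 24.
Leveled (D@1, E@1, F@1, G@3, H@5, I@2): d1:13  d2:13  d3:12  d4:12  d5:11 ⇒ 13.
Reduction 24 − 13 = 11.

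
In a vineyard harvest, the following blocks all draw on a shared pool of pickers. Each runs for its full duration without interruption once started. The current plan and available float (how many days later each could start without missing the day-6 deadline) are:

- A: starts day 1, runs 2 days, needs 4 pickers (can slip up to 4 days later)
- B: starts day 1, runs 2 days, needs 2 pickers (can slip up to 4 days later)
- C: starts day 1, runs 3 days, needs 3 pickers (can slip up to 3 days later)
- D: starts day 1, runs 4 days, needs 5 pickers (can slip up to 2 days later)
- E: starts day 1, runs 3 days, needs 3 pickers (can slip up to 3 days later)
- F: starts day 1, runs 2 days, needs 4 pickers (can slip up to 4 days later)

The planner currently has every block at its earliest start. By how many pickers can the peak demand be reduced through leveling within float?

10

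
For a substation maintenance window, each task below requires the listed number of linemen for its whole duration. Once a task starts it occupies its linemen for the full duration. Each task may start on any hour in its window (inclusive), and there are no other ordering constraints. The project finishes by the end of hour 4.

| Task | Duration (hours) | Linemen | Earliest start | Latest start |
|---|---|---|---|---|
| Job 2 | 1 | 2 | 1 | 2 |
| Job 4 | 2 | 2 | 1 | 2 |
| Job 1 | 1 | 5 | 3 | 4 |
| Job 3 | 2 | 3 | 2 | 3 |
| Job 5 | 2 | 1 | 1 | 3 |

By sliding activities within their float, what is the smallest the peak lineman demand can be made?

Early-start (Job 2@1, Job 4@1, Job 1@3, Job 3@2, Job 5@1) gives peak 8: h1:5  h2:6  h3:8  h4:0.
Shift Job 1→4.
Schedule Job 2@1, Job 4@1, Job 1@4, Job 3@2, Job 5@1: h1:5  h2:6  h3:3  h4:5 — peak 6.

6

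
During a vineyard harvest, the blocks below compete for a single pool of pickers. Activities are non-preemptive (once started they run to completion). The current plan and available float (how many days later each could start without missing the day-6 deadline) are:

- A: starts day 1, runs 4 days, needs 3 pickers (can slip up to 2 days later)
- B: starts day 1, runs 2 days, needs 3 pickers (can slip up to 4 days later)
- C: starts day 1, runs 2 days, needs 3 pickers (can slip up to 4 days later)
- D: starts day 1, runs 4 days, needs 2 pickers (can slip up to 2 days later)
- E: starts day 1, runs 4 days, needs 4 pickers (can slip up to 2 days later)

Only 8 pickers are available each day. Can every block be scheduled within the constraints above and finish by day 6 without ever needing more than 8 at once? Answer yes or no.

no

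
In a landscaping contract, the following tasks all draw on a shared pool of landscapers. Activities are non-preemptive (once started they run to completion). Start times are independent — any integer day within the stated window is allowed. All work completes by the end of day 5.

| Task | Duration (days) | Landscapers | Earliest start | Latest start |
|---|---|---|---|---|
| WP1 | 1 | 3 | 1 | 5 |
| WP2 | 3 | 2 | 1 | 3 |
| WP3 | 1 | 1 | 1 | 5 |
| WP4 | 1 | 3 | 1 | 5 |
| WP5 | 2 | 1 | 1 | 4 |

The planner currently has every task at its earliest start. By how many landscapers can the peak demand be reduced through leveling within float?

7

Early-start peak: d1:10  d2:3  d3:2  d4:0  d5:0 ⇒ 10.
Leveled (WP1@1, WP2@2, WP3@2, WP4@5, WP5@3): d1:3  d2:3  d3:3  d4:3  d5:3 ⇒ 3.
Reduction 10 − 3 = 7.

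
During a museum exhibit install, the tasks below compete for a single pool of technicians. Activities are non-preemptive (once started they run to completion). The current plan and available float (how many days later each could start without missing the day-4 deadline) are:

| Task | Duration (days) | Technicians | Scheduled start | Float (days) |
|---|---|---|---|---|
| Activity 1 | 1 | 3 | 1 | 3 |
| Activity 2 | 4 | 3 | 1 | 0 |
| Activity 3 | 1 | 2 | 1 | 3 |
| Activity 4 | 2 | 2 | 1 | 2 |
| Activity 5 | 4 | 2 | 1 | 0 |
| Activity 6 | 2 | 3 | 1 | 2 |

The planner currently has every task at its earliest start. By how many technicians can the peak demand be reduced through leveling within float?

Early-start peak: d1:15  d2:10  d3:5  d4:5 ⇒ 15.
Leveled (Activity 1@1, Activity 2@1, Activity 3@1, Activity 4@2, Activity 5@1, Activity 6@2): d1:10  d2:10  d3:10  d4:5 ⇒ 10.
Reduction 15 − 10 = 5.

5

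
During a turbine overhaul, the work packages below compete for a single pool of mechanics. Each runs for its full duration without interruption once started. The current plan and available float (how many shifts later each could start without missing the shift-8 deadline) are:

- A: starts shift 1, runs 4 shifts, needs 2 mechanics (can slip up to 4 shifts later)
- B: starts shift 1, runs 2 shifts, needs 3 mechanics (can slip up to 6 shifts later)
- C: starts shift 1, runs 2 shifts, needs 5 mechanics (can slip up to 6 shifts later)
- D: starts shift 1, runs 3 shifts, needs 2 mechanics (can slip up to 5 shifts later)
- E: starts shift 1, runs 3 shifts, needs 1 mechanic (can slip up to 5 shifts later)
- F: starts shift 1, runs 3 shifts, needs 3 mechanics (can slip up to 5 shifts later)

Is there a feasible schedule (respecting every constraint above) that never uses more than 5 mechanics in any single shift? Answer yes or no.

no

Total mechanic-shifts = 42; over 8 shifts the average is 42/8 > 5, so some shift must exceed 5.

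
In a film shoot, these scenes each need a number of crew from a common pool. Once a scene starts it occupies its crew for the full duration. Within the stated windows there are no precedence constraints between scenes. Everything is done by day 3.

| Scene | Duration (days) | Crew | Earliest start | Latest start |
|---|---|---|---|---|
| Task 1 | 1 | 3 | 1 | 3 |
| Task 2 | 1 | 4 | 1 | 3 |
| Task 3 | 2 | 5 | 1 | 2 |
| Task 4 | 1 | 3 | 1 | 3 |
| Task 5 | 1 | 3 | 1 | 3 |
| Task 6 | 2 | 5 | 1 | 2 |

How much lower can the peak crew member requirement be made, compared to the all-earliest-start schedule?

Early-start peak: d1:23  d2:10  d3:0 ⇒ 23.
Leveled (Task 1@1, Task 2@1, Task 3@1, Task 4@3, Task 5@3, Task 6@2): d1:12  d2:10  d3:11 ⇒ 12.
Reduction 23 − 12 = 11.

11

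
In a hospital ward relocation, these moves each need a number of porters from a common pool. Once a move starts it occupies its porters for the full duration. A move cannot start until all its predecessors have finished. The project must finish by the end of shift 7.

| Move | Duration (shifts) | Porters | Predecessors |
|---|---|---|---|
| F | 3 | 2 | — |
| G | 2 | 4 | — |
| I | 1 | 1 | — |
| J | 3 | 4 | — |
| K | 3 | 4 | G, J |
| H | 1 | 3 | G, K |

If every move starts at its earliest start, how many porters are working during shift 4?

At early start, shift 4 has: K.
Demand: 4 = 4.

4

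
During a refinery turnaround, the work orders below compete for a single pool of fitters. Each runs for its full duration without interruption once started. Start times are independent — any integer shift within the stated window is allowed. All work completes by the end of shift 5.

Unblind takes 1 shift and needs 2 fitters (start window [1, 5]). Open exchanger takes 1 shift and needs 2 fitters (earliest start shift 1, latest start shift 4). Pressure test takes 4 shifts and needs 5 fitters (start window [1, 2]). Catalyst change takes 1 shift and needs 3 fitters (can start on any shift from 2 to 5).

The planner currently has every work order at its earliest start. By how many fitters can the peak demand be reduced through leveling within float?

Early-start peak: s1:9  s2:8  s3:5  s4:5  s5:0 ⇒ 9.
Leveled (Unblind@1, Open exchanger@2, Pressure test@1, Catalyst change@5): s1:7  s2:7  s3:5  s4:5  s5:3 ⇒ 7.
Reduction 9 − 7 = 2.

2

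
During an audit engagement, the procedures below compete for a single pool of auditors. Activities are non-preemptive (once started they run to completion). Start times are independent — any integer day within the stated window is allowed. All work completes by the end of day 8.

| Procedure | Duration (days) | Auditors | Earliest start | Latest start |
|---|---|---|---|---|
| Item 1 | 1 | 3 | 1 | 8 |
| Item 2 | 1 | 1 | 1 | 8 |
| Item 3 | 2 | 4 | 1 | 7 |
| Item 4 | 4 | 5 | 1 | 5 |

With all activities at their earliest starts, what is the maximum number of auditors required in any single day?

Early-start schedule: Item 1@1, Item 2@1, Item 3@1, Item 4@1.
Load per day: day 1: 13, day 2: 9, day 3: 5, day 4: 5, day 5: 0, day 6: 0, day 7: 0, day 8: 0.
Peak is 13.

13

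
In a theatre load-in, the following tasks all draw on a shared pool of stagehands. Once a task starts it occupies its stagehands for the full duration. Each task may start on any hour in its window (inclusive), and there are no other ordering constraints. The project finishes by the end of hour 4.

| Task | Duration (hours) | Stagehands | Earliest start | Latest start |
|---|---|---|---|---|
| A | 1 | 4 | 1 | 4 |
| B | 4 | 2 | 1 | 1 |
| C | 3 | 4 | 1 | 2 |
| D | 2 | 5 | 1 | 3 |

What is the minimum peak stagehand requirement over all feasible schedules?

11

Early-start (A@1, B@1, C@1, D@1) gives peak 15: h1:15  h2:11  h3:6  h4:2.
Shift D→2.
Schedule A@1, B@1, C@1, D@2: h1:10  h2:11  h3:11  h4:2 — peak 11.
No arrangement of the 24 feasible schedules does better.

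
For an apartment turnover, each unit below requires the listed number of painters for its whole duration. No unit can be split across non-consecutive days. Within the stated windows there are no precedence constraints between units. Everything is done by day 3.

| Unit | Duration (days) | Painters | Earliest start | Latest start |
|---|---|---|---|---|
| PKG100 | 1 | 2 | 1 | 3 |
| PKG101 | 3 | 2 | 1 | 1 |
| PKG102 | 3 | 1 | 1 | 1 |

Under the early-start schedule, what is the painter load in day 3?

3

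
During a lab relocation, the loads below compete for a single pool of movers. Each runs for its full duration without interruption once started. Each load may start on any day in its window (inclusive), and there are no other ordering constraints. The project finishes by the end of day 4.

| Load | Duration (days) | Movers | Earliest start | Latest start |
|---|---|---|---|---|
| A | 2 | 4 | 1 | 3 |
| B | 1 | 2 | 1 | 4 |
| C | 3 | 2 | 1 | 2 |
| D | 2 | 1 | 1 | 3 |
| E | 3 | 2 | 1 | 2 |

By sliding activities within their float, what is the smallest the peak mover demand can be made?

8

Early-start (A@1, B@1, C@1, D@1, E@1) gives peak 11: d1:11  d2:9  d3:4  d4:0.
Shift D→3, E→2.
Schedule A@1, B@1, C@1, D@3, E@2: d1:8  d2:8  d3:5  d4:3 — peak 8.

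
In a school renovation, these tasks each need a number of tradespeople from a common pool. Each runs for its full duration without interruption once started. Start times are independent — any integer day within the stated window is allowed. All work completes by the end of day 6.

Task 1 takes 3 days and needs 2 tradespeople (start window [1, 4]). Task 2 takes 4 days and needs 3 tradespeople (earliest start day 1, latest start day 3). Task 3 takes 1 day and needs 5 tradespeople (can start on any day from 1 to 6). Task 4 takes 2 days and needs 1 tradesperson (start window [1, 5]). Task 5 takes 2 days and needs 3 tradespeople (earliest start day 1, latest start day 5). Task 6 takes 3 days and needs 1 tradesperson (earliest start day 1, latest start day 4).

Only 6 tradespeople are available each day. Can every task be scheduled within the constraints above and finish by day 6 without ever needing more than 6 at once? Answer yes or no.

yes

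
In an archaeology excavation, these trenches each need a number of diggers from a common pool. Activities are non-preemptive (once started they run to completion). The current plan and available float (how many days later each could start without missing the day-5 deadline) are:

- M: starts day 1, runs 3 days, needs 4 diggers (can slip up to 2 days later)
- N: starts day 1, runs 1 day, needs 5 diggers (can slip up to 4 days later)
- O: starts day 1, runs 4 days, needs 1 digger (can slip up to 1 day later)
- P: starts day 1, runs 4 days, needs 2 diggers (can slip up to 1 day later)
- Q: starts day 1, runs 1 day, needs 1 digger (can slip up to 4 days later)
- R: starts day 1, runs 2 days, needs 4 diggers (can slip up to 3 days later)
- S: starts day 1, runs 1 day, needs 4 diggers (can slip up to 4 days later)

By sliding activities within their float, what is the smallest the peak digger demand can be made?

10

Early-start (M@1, N@1, O@1, P@1, Q@1, R@1, S@1) gives peak 21: d1:21  d2:11  d3:7  d4:3  d5:0.
Shift P→2, Q→2, R→4, S→5.
Schedule M@1, N@1, O@1, P@2, Q@2, R@4, S@5: d1:10  d2:8  d3:7  d4:7  d5:10 — peak 10.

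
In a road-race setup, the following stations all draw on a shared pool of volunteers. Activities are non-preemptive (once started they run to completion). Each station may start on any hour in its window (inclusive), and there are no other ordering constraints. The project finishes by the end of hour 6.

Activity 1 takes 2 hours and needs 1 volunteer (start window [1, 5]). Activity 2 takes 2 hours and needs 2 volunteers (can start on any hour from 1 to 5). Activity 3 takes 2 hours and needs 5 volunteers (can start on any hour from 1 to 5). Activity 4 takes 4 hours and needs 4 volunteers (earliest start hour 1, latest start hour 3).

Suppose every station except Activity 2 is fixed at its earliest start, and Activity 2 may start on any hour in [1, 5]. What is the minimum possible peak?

10

Activity 2@1: h1:12  h2:12  h3:4  h4:4  h5:0  h6:0 → peak 12
Activity 2@2: h1:10  h2:12  h3:6  h4:4  h5:0  h6:0 → peak 12
Activity 2@3: h1:10  h2:10  h3:6  h4:6  h5:0  h6:0 → peak 10
Activity 2@4: h1:10  h2:10  h3:4  h4:6  h5:2  h6:0 → peak 10
Activity 2@5: h1:10  h2:10  h3:4  h4:4  h5:2  h6:2 → peak 10
Best is Activity 2@3, peak 10.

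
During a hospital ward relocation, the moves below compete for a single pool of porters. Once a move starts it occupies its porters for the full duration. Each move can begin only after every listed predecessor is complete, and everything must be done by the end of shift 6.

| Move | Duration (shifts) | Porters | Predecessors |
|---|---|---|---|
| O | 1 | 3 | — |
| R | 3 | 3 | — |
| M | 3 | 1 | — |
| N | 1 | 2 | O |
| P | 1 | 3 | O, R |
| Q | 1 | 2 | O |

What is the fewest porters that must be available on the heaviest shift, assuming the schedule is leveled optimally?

Early-start (O@1, R@1, M@1, N@2, P@4, Q@2) gives peak 8: s1:7  s2:8  s3:4  s4:3  s5:0  s6:0.
Shift R→2, N→5, P→6, Q→5.
Schedule O@1, R@2, M@1, N@5, P@6, Q@5: s1:4  s2:4  s3:4  s4:3  s5:4  s6:3 — peak 4.
Total porter-shifts = 22 over 6 shifts ⇒ peak ≥ ⌈22/6⌉ = 4, so 4 is optimal.

4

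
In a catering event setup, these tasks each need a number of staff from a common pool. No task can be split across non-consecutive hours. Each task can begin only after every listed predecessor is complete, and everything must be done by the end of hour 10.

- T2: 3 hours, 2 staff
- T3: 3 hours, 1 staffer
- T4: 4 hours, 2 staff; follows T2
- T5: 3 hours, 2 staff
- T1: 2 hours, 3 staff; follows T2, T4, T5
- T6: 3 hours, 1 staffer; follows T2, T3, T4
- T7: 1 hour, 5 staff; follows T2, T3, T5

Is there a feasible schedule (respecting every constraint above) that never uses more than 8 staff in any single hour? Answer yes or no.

yes

Schedule T2@1, T3@1, T4@4, T5@1, T1@8, T6@8, T7@10: h1:5  h2:5  h3:5  h4:2  h5:2  h6:2  h7:2  h8:4  h9:4  h10:6 — peak 6 ≤ 8.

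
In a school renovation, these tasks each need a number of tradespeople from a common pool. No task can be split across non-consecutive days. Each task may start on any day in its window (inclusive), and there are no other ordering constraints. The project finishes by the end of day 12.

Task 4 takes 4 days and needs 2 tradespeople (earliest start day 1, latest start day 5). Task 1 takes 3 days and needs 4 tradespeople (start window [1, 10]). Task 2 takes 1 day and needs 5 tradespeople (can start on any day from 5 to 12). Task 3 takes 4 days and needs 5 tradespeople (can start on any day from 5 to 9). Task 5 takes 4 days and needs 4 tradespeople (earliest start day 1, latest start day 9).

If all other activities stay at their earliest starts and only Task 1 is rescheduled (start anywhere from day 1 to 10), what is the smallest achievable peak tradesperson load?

10

Task 1@1: d1:10  d2:10  d3:10  d4:6  d5:10  d6:5  d7:5  d8:5  d9:0  d10:0  d11:0  d12:0 → peak 10
Task 1@2: d1:6  d2:10  d3:10  d4:10  d5:10  d6:5  d7:5  d8:5  d9:0  d10:0  d11:0  d12:0 → peak 10
Task 1@3: d1:6  d2:6  d3:10  d4:10  d5:14  d6:5  d7:5  d8:5  d9:0  d10:0  d11:0  d12:0 → peak 14
Task 1@4: d1:6  d2:6  d3:6  d4:10  d5:14  d6:9  d7:5  d8:5  d9:0  d10:0  d11:0  d12:0 → peak 14
Task 1@5: d1:6  d2:6  d3:6  d4:6  d5:14  d6:9  d7:9  d8:5  d9:0  d10:0  d11:0  d12:0 → peak 14
Task 1@6: d1:6  d2:6  d3:6  d4:6  d5:10  d6:9  d7:9  d8:9  d9:0  d10:0  d11:0  d12:0 → peak 10
Task 1@7: d1:6  d2:6  d3:6  d4:6  d5:10  d6:5  d7:9  d8:9  d9:4  d10:0  d11:0  d12:0 → peak 10
Task 1@8: d1:6  d2:6  d3:6  d4:6  d5:10  d6:5  d7:5  d8:9  d9:4  d10:4  d11:0  d12:0 → peak 10
Task 1@9: d1:6  d2:6  d3:6  d4:6  d5:10  d6:5  d7:5  d8:5  d9:4  d10:4  d11:4  d12:0 → peak 10
Task 1@10: d1:6  d2:6  d3:6  d4:6  d5:10  d6:5  d7:5  d8:5  d9:0  d10:4  d11:4  d12:4 → peak 10
Best is Task 1@1, peak 10.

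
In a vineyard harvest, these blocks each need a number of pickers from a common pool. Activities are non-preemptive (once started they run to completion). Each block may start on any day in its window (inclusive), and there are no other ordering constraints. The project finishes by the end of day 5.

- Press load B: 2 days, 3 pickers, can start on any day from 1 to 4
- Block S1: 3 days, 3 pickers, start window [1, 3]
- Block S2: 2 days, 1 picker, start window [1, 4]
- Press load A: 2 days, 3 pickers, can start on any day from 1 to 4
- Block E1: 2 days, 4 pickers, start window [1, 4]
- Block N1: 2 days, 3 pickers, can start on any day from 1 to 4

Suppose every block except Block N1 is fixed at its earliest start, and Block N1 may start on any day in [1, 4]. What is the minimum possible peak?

14

Block N1@1: d1:17  d2:17  d3:3  d4:0  d5:0 → peak 17
Block N1@2: d1:14  d2:17  d3:6  d4:0  d5:0 → peak 17
Block N1@3: d1:14  d2:14  d3:6  d4:3  d5:0 → peak 14
Block N1@4: d1:14  d2:14  d3:3  d4:3  d5:3 → peak 14
Best is Block N1@3, peak 14.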